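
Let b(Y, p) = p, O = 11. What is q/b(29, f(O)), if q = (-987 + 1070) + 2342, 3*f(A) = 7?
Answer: 7275/7 ≈ 1039.3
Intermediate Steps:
f(A) = 7/3 (f(A) = (⅓)*7 = 7/3)
q = 2425 (q = 83 + 2342 = 2425)
q/b(29, f(O)) = 2425/(7/3) = 2425*(3/7) = 7275/7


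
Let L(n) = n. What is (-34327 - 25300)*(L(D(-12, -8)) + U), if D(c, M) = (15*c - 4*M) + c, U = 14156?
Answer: -834539492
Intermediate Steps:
D(c, M) = -4*M + 16*c (D(c, M) = (-4*M + 15*c) + c = -4*M + 16*c)
(-34327 - 25300)*(L(D(-12, -8)) + U) = (-34327 - 25300)*((-4*(-8) + 16*(-12)) + 14156) = -59627*((32 - 192) + 14156) = -59627*(-160 + 14156) = -59627*13996 = -834539492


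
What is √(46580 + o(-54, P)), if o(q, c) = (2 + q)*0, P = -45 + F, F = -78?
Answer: 2*√11645 ≈ 215.82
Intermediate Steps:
P = -123 (P = -45 - 78 = -123)
o(q, c) = 0
√(46580 + o(-54, P)) = √(46580 + 0) = √46580 = 2*√11645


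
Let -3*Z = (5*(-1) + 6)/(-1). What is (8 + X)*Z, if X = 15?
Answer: 23/3 ≈ 7.6667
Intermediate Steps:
Z = 1/3 (Z = -(5*(-1) + 6)/(3*(-1)) = -(-5 + 6)*(-1)/3 = -(-1)/3 = -1/3*(-1) = 1/3 ≈ 0.33333)
(8 + X)*Z = (8 + 15)*(1/3) = 23*(1/3) = 23/3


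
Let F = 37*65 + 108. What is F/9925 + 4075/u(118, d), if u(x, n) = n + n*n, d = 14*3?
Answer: 44982853/17924550 ≈ 2.5096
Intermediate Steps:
d = 42
F = 2513 (F = 2405 + 108 = 2513)
u(x, n) = n + n²
F/9925 + 4075/u(118, d) = 2513/9925 + 4075/((42*(1 + 42))) = 2513*(1/9925) + 4075/((42*43)) = 2513/9925 + 4075/1806 = 44982853/17924550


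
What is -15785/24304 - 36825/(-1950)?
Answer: 823061/45136 ≈ 18.235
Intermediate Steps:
-15785/24304 - 36825/(-1950) = -15785*1/24304 - 36825*(-1/1950) = -2255/3472 + 491/26 = 823061/45136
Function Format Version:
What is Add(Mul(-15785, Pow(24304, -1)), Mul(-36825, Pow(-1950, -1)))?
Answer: Rational(823061, 45136) ≈ 18.235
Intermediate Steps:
Add(Mul(-15785, Pow(24304, -1)), Mul(-36825, Pow(-1950, -1))) = Add(Mul(-15785, Rational(1, 24304)), Mul(-36825, Rational(-1, 1950))) = Add(Rational(-2255, 3472), Rational(491, 26)) = Rational(823061, 45136)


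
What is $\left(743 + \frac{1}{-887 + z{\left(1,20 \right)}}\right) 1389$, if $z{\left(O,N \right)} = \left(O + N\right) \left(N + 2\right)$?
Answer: $\frac{438610086}{425} \approx 1.032 \cdot 10^{6}$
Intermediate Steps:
$z{\left(O,N \right)} = \left(2 + N\right) \left(N + O\right)$ ($z{\left(O,N \right)} = \left(N + O\right) \left(2 + N\right) = \left(2 + N\right) \left(N + O\right)$)
$\left(743 + \frac{1}{-887 + z{\left(1,20 \right)}}\right) 1389 = \left(743 + \frac{1}{-887 + \left(20^{2} + 2 \cdot 20 + 2 \cdot 1 + 20 \cdot 1\right)}\right) 1389 = \left(743 + \frac{1}{-887 + \left(400 + 40 + 2 + 20\right)}\right) 1389 = \left(743 + \frac{1}{-887 + 462}\right) 1389 = \left(743 + \frac{1}{-425}\right) 1389 = \left(743 - \frac{1}{425}\right) 1389 = \frac{315774}{425} \cdot 1389 = \frac{438610086}{425}$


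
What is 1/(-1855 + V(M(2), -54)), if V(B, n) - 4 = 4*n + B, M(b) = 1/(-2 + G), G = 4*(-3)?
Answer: -14/28939 ≈ -0.00048378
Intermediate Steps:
G = -12
M(b) = -1/14 (M(b) = 1/(-2 - 12) = 1/(-14) = -1/14)
V(B, n) = 4 + B + 4*n (V(B, n) = 4 + (4*n + B) = 4 + (B + 4*n) = 4 + B + 4*n)
1/(-1855 + V(M(2), -54)) = 1/(-1855 + (4 - 1/14 + 4*(-54))) = 1/(-1855 + (4 - 1/14 - 216)) = 1/(-1855 - 2969/14) = 1/(-28939/14) = -14/28939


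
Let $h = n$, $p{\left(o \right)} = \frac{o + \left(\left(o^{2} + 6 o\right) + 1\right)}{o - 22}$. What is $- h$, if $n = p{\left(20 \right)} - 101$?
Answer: $\frac{743}{2} \approx 371.5$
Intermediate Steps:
$p{\left(o \right)} = \frac{1 + o^{2} + 7 o}{-22 + o}$ ($p{\left(o \right)} = \frac{o + \left(1 + o^{2} + 6 o\right)}{-22 + o} = \frac{1 + o^{2} + 7 o}{-22 + o}$)
$n = - \frac{743}{2}$ ($n = \frac{1 + 20^{2} + 7 \cdot 20}{-22 + 20} - 101 = \frac{1 + 400 + 140}{-2} - 101 = \left(- \frac{1}{2}\right) 541 - 101 = - \frac{541}{2} - 101 = - \frac{743}{2} \approx -371.5$)
$h = - \frac{743}{2} \approx -371.5$
$- h = \left(-1\right) \left(- \frac{743}{2}\right) = \frac{743}{2}$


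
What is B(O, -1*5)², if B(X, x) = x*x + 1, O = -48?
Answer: 676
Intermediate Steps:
B(X, x) = 1 + x² (B(X, x) = x² + 1 = 1 + x²)
B(O, -1*5)² = (1 + (-1*5)²)² = (1 + (-5)²)² = (1 + 25)² = 26² = 676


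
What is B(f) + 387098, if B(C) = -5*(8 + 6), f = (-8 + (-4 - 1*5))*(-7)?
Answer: 387028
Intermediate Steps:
f = 119 (f = (-8 + (-4 - 5))*(-7) = (-8 - 9)*(-7) = -17*(-7) = 119)
B(C) = -70 (B(C) = -5*14 = -70)
B(f) + 387098 = -70 + 387098 = 387028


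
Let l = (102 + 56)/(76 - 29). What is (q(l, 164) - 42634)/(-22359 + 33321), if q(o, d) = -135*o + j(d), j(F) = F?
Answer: -1008710/257607 ≈ -3.9157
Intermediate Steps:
l = 158/47 ≈ 3.3617
q(o, d) = d - 135*o (q(o, d) = -135*o + d = d - 135*o)
(q(l, 164) - 42634)/(-22359 + 33321) = ((164 - 135*158/47) - 42634)/(-22359 + 33321) = ((164 - 21330/47) - 42634)/10962 = (-13622/47 - 42634)*(1/10962) = -2017420/47*1/10962 = -1008710/257607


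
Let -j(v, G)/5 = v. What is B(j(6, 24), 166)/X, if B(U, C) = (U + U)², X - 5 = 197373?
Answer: 1800/98689 ≈ 0.018239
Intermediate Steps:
X = 197378 (X = 5 + 197373 = 197378)
j(v, G) = -5*v
B(U, C) = 4*U² (B(U, C) = (2*U)² = 4*U²)
B(j(6, 24), 166)/X = (4*(-5*6)²)/197378 = (4*(-30)²)*(1/197378) = (4*900)*(1/197378) = 3600*(1/197378) = 1800/98689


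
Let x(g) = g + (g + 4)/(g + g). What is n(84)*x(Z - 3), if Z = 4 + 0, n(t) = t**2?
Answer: 24696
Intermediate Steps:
Z = 4
x(g) = g + (4 + g)/(2*g) (x(g) = g + (4 + g)/((2*g)) = g + (4 + g)*(1/(2*g)) = g + (4 + g)/(2*g))
n(84)*x(Z - 3) = 84**2*(1/2 + (4 - 3) + 2/(4 - 3)) = 7056*(1/2 + 1 + 2/1) = 7056*(1/2 + 1 + 2*1) = 7056*(1/2 + 1 + 2) = 7056*(7/2) = 24696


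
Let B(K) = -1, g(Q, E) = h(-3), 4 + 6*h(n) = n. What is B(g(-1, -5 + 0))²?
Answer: 1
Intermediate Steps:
h(n) = -⅔ + n/6
g(Q, E) = -7/6 (g(Q, E) = -⅔ + (⅙)*(-3) = -⅔ - ½ = -7/6)
B(g(-1, -5 + 0))² = (-1)² = 1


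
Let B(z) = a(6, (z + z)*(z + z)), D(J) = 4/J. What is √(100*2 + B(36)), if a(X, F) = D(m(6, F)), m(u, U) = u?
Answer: √1806/3 ≈ 14.166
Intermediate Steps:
a(X, F) = ⅔ (a(X, F) = 4/6 = 4*(⅙) = ⅔)
B(z) = ⅔
√(100*2 + B(36)) = √(100*2 + ⅔) = √(200 + ⅔) = √(602/3) = √1806/3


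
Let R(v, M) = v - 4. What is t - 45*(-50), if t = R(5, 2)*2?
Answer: 2252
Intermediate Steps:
R(v, M) = -4 + v
t = 2 (t = (-4 + 5)*2 = 1*2 = 2)
t - 45*(-50) = 2 - 45*(-50) = 2 + 2250 = 2252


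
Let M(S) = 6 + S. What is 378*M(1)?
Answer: 2646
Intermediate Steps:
378*M(1) = 378*(6 + 1) = 378*7 = 2646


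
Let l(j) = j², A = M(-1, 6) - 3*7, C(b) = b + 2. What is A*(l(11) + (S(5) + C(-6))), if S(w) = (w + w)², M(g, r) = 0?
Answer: -4557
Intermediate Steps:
C(b) = 2 + b
S(w) = 4*w² (S(w) = (2*w)² = 4*w²)
A = -21 (A = 0 - 3*7 = 0 - 21 = -21)
A*(l(11) + (S(5) + C(-6))) = -21*(11² + (4*5² + (2 - 6))) = -21*(121 + (4*25 - 4)) = -21*(121 + (100 - 4)) = -21*(121 + 96) = -21*217 = -4557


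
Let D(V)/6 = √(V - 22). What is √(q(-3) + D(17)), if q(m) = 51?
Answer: √(51 + 6*I*√5) ≈ 7.2019 + 0.93145*I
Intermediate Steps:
D(V) = 6*√(-22 + V) (D(V) = 6*√(V - 22) = 6*√(-22 + V))
√(q(-3) + D(17)) = √(51 + 6*√(-22 + 17)) = √(51 + 6*√(-5)) = √(51 + 6*(I*√5)) = √(51 + 6*I*√5)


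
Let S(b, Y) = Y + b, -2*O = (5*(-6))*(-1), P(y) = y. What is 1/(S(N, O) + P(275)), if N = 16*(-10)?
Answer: 1/100 ≈ 0.010000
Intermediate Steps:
O = -15 (O = -5*(-6)*(-1)/2 = -(-15)*(-1) = -1/2*30 = -15)
N = -160
1/(S(N, O) + P(275)) = 1/((-15 - 160) + 275) = 1/(-175 + 275) = 1/100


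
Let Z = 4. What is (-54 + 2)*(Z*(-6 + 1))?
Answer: 1040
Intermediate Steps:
(-54 + 2)*(Z*(-6 + 1)) = (-54 + 2)*(4*(-6 + 1)) = -208*(-5) = -52*(-20) = 1040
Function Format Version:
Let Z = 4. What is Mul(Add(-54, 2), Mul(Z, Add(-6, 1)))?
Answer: 1040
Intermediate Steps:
Mul(Add(-54, 2), Mul(Z, Add(-6, 1))) = Mul(Add(-54, 2), Mul(4, Add(-6, 1))) = Mul(-52, Mul(4, -5)) = Mul(-52, -20) = 1040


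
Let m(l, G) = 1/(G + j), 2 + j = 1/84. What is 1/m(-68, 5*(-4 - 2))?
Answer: -2687/84 ≈ -31.988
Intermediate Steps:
j = -167/84 (j = -2 + 1/84 = -167/84 ≈ -1.9881)
m(l, G) = 1/(-167/84 + G) (m(l, G) = 1/(G - 167/84) = 1/(-167/84 + G))
1/m(-68, 5*(-4 - 2)) = 1/(84/(-167 + 84*(5*(-4 - 2)))) = 1/(84/(-167 + 84*(5*(-6)))) = 1/(84/(-167 + 84*(-30))) = 1/(84/(-167 - 2520)) = 1/(84/(-2687)) = 1/(84*(-1/2687)) = 1/(-84/2687) = -2687/84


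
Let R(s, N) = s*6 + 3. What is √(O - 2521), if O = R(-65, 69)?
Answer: 2*I*√727 ≈ 53.926*I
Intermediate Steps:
R(s, N) = 3 + 6*s (R(s, N) = 6*s + 3 = 3 + 6*s)
O = -387 (O = 3 + 6*(-65) = 3 - 390 = -387)
√(O - 2521) = √(-387 - 2521) = √(-2908) = 2*I*√727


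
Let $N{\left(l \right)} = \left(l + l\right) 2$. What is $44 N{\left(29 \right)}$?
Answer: $5104$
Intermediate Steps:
$N{\left(l \right)} = 4 l$ ($N{\left(l \right)} = 2 l 2 = 4 l$)
$44 N{\left(29 \right)} = 44 \cdot 4 \cdot 29 = 44 \cdot 116 = 5104$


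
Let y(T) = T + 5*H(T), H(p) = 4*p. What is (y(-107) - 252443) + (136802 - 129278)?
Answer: -247166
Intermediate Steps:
y(T) = 21*T (y(T) = T + 5*(4*T) = T + 20*T = 21*T)
(y(-107) - 252443) + (136802 - 129278) = (21*(-107) - 252443) + (136802 - 129278) = (-2247 - 252443) + 7524 = -254690 + 7524 = -247166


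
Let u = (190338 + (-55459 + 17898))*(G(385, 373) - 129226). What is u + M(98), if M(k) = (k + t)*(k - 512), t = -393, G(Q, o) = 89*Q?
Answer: -14507734567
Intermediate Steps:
M(k) = (-512 + k)*(-393 + k) (M(k) = (k - 393)*(k - 512) = (-393 + k)*(-512 + k) = (-512 + k)*(-393 + k))
u = -14507856697 (u = (190338 + (-55459 + 17898))*(89*385 - 129226) = (190338 - 37561)*(34265 - 129226) = 152777*(-94961) = -14507856697)
u + M(98) = -14507856697 + (201216 + 98**2 - 905*98) = -14507856697 + (201216 + 9604 - 88690) = -14507856697 + 122130 = -14507734567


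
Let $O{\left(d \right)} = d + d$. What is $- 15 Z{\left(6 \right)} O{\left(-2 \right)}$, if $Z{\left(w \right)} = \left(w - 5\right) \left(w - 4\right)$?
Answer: $120$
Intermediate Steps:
$Z{\left(w \right)} = \left(-5 + w\right) \left(-4 + w\right)$
$O{\left(d \right)} = 2 d$
$- 15 Z{\left(6 \right)} O{\left(-2 \right)} = - 15 \left(20 + 6^{2} - 54\right) 2 \left(-2\right) = - 15 \left(20 + 36 - 54\right) \left(-4\right) = \left(-15\right) 2 \left(-4\right) = \left(-30\right) \left(-4\right) = 120$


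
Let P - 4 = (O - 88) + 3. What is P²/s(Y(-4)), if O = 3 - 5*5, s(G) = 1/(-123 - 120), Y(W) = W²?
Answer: -2577987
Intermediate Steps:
s(G) = -1/243 (s(G) = 1/(-243) = -1/243)
O = -22 (O = 3 - 25 = -22)
P = -103 (P = 4 + ((-22 - 88) + 3) = 4 + (-110 + 3) = 4 - 107 = -103)
P²/s(Y(-4)) = (-103)²/(-1/243) = 10609*(-243) = -2577987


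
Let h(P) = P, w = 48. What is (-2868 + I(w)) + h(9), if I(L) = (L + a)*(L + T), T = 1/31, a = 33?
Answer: 31980/31 ≈ 1031.6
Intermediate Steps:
T = 1/31 ≈ 0.032258
I(L) = (33 + L)*(1/31 + L) (I(L) = (L + 33)*(L + 1/31) = (33 + L)*(1/31 + L))
(-2868 + I(w)) + h(9) = (-2868 + (33/31 + 48² + (1024/31)*48)) + 9 = (-2868 + (33/31 + 2304 + 49152/31)) + 9 = (-2868 + 120609/31) + 9 = 31701/31 + 9 = 31980/31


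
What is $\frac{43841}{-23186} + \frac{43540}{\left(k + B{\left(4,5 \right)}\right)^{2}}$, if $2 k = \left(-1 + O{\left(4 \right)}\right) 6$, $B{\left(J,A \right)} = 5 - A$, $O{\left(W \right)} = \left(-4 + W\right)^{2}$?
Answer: $\frac{1009123871}{208674} \approx 4835.9$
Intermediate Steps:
$k = -3$ ($k = \frac{\left(-1 + \left(-4 + 4\right)^{2}\right) 6}{2} = \frac{\left(-1 + 0^{2}\right) 6}{2} = \frac{\left(-1 + 0\right) 6}{2} = \frac{\left(-1\right) 6}{2} = \frac{1}{2} \left(-6\right) = -3$)
$\frac{43841}{-23186} + \frac{43540}{\left(k + B{\left(4,5 \right)}\right)^{2}} = \frac{43841}{-23186} + \frac{43540}{\left(-3 + \left(5 - 5\right)\right)^{2}} = 43841 \left(- \frac{1}{23186}\right) + \frac{43540}{\left(-3 + \left(5 - 5\right)\right)^{2}} = - \frac{43841}{23186} + \frac{43540}{\left(-3 + 0\right)^{2}} = - \frac{43841}{23186} + \frac{43540}{\left(-3\right)^{2}} = - \frac{43841}{23186} + \frac{43540}{9} = \frac{1009123871}{208674}$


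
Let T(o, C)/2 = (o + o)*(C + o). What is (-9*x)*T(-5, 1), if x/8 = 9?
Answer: -51840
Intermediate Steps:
x = 72 (x = 8*9 = 72)
T(o, C) = 4*o*(C + o) (T(o, C) = 2*((o + o)*(C + o)) = 2*((2*o)*(C + o)) = 2*(2*o*(C + o)) = 4*o*(C + o))
(-9*x)*T(-5, 1) = (-9*72)*(4*(-5)*(1 - 5)) = -2592*(-5)*(-4) = -648*80 = -51840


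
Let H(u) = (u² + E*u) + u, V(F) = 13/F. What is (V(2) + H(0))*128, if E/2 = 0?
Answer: 832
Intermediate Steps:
E = 0 (E = 2*0 = 0)
H(u) = u + u² (H(u) = (u² + 0*u) + u = (u² + 0) + u = u² + u = u + u²)
(V(2) + H(0))*128 = (13/2 + 0*(1 + 0))*128 = (13*(½) + 0*1)*128 = (13/2 + 0)*128 = (13/2)*128 = 832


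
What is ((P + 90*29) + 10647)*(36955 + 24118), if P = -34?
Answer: 807568279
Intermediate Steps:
((P + 90*29) + 10647)*(36955 + 24118) = ((-34 + 90*29) + 10647)*(36955 + 24118) = ((-34 + 2610) + 10647)*61073 = (2576 + 10647)*61073 = 13223*61073 = 807568279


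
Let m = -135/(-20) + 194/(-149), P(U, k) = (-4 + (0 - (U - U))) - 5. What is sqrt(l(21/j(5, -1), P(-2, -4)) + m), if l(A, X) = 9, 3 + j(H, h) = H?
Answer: sqrt(1283039)/298 ≈ 3.8011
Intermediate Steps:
j(H, h) = -3 + H
P(U, k) = -9 (P(U, k) = (-4 + (0 - 1*0)) - 5 = (-4 + (0 + 0)) - 5 = (-4 + 0) - 5 = -4 - 5 = -9)
m = 3247/596 (m = -135*(-1/20) + 194*(-1/149) = 27/4 - 194/149 = 3247/596 ≈ 5.4480)
sqrt(l(21/j(5, -1), P(-2, -4)) + m) = sqrt(9 + 3247/596) = sqrt(8611/596) = sqrt(1283039)/298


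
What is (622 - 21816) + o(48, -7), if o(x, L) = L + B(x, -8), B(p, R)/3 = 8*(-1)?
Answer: -21225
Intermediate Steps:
B(p, R) = -24 (B(p, R) = 3*(8*(-1)) = 3*(-8) = -24)
o(x, L) = -24 + L (o(x, L) = L - 24 = -24 + L)
(622 - 21816) + o(48, -7) = (622 - 21816) + (-24 - 7) = -21194 - 31 = -21225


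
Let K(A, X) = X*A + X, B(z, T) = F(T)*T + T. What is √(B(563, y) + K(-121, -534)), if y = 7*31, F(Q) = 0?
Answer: √64297 ≈ 253.57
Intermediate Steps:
y = 217
B(z, T) = T (B(z, T) = 0*T + T = 0 + T = T)
K(A, X) = X + A*X (K(A, X) = A*X + X = X + A*X)
√(B(563, y) + K(-121, -534)) = √(217 - 534*(1 - 121)) = √(217 - 534*(-120)) = √(217 + 64080) = √64297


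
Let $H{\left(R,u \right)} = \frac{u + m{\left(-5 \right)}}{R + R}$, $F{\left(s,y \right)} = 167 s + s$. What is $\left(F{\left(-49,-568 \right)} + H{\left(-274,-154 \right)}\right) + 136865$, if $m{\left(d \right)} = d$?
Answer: $\frac{70491043}{548} \approx 1.2863 \cdot 10^{5}$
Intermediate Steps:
$F{\left(s,y \right)} = 168 s$
$H{\left(R,u \right)} = \frac{-5 + u}{2 R}$ ($H{\left(R,u \right)} = \frac{u - 5}{R + R} = \frac{-5 + u}{2 R}$)
$\left(F{\left(-49,-568 \right)} + H{\left(-274,-154 \right)}\right) + 136865 = \left(168 \left(-49\right) + \frac{-5 - 154}{2 \left(-274\right)}\right) + 136865 = \left(-8232 + \frac{1}{2} \left(- \frac{1}{274}\right) \left(-159\right)\right) + 136865 = \left(-8232 + \frac{159}{548}\right) + 136865 = - \frac{4510977}{548} + 136865 = \frac{70491043}{548}$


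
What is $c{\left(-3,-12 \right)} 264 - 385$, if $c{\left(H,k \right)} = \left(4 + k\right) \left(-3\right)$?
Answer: $5951$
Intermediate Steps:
$c{\left(H,k \right)} = -12 - 3 k$
$c{\left(-3,-12 \right)} 264 - 385 = \left(-12 - -36\right) 264 - 385 = \left(-12 + 36\right) 264 - 385 = 24 \cdot 264 - 385 = 6336 - 385 = 5951$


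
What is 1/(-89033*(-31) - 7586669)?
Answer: -1/4826646 ≈ -2.0718e-7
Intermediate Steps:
1/(-89033*(-31) - 7586669) = 1/(2760023 - 7586669) = 1/(-4826646) = -1/4826646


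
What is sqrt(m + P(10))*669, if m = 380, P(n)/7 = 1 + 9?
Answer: 10035*sqrt(2) ≈ 14192.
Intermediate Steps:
P(n) = 70 (P(n) = 7*(1 + 9) = 7*10 = 70)
sqrt(m + P(10))*669 = sqrt(380 + 70)*669 = sqrt(450)*669 = (15*sqrt(2))*669 = 10035*sqrt(2)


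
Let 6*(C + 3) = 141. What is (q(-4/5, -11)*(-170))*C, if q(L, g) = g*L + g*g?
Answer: -452353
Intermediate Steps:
q(L, g) = g² + L*g (q(L, g) = L*g + g² = g² + L*g)
C = 41/2 (C = -3 + (⅙)*141 = -3 + 47/2 = 41/2 ≈ 20.500)
(q(-4/5, -11)*(-170))*C = (-11*(-4/5 - 11)*(-170))*(41/2) = (-11*(-4*⅕ - 11)*(-170))*(41/2) = (-11*(-⅘ - 11)*(-170))*(41/2) = (-11*(-59/5)*(-170))*(41/2) = ((649/5)*(-170))*(41/2) = -22066*41/2 = -452353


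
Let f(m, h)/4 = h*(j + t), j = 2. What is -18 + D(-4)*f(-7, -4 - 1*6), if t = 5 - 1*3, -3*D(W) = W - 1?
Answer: -854/3 ≈ -284.67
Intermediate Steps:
D(W) = ⅓ - W/3 (D(W) = -(W - 1)/3 = -(-1 + W)/3 = ⅓ - W/3)
t = 2 (t = 5 - 3 = 2)
f(m, h) = 16*h (f(m, h) = 4*(h*(2 + 2)) = 4*(h*4) = 4*(4*h) = 16*h)
-18 + D(-4)*f(-7, -4 - 1*6) = -18 + (⅓ - ⅓*(-4))*(16*(-4 - 1*6)) = -18 + (⅓ + 4/3)*(16*(-4 - 6)) = -18 + 5*(16*(-10))/3 = -18 + (5/3)*(-160) = -18 - 800/3 = -854/3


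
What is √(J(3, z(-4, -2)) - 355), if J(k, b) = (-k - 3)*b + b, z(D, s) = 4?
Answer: 5*I*√15 ≈ 19.365*I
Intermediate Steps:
J(k, b) = b + b*(-3 - k) (J(k, b) = (-3 - k)*b + b = b*(-3 - k) + b = b + b*(-3 - k))
√(J(3, z(-4, -2)) - 355) = √(-1*4*(2 + 3) - 355) = √(-1*4*5 - 355) = √(-20 - 355) = √(-375) = 5*I*√15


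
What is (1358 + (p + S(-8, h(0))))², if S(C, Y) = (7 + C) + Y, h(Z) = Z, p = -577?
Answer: 608400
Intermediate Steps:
S(C, Y) = 7 + C + Y
(1358 + (p + S(-8, h(0))))² = (1358 + (-577 + (7 - 8 + 0)))² = (1358 + (-577 - 1))² = (1358 - 578)² = 780² = 608400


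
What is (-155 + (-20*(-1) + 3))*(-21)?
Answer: 2772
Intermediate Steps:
(-155 + (-20*(-1) + 3))*(-21) = (-155 + (-4*(-5) + 3))*(-21) = (-155 + (20 + 3))*(-21) = (-155 + 23)*(-21) = -132*(-21) = 2772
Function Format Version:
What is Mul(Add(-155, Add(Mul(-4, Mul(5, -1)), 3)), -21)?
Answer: 2772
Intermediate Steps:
Mul(Add(-155, Add(Mul(-4, Mul(5, -1)), 3)), -21) = Mul(Add(-155, Add(Mul(-4, -5), 3)), -21) = Mul(Add(-155, Add(20, 3)), -21) = Mul(Add(-155, 23), -21) = Mul(-132, -21) = 2772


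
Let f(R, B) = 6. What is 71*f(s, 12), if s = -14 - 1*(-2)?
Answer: 426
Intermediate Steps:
s = -12 (s = -14 + 2 = -12)
71*f(s, 12) = 71*6 = 426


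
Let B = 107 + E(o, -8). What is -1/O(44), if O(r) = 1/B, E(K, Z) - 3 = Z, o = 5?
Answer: -102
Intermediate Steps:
E(K, Z) = 3 + Z
B = 102 (B = 107 + (3 - 8) = 107 - 5 = 102)
O(r) = 1/102
-1/O(44) = -1/1/102 = -1*102 = -102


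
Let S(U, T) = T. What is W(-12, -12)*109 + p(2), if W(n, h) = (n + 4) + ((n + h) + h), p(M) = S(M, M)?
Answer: -4794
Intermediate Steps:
p(M) = M
W(n, h) = 4 + 2*h + 2*n (W(n, h) = (4 + n) + ((h + n) + h) = (4 + n) + (n + 2*h) = 4 + 2*h + 2*n)
W(-12, -12)*109 + p(2) = (4 + 2*(-12) + 2*(-12))*109 + 2 = (4 - 24 - 24)*109 + 2 = -44*109 + 2 = -4796 + 2 = -4794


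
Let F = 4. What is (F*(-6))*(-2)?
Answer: 48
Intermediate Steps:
(F*(-6))*(-2) = (4*(-6))*(-2) = -24*(-2) = 48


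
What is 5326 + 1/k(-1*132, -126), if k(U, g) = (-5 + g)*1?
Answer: 697705/131 ≈ 5326.0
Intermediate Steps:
k(U, g) = -5 + g
5326 + 1/k(-1*132, -126) = 5326 + 1/(-5 - 126) = 5326 + 1/(-131) = 5326 - 1/131 = 697705/131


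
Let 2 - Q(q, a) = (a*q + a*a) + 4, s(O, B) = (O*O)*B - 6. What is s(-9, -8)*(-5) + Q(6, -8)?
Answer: 3252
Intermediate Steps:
s(O, B) = -6 + B*O² (s(O, B) = O²*B - 6 = B*O² - 6 = -6 + B*O²)
Q(q, a) = -2 - a² - a*q (Q(q, a) = 2 - ((a*q + a*a) + 4) = 2 - ((a*q + a²) + 4) = 2 - ((a² + a*q) + 4) = 2 - (4 + a² + a*q) = 2 + (-4 - a² - a*q) = -2 - a² - a*q)
s(-9, -8)*(-5) + Q(6, -8) = (-6 - 8*(-9)²)*(-5) + (-2 - 1*(-8)² - 1*(-8)*6) = (-6 - 8*81)*(-5) + (-2 - 1*64 + 48) = (-6 - 648)*(-5) + (-2 - 64 + 48) = -654*(-5) - 18 = 3270 - 18 = 3252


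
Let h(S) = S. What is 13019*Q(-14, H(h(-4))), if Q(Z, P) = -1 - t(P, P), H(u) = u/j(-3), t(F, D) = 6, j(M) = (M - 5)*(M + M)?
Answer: -91133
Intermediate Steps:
j(M) = 2*M*(-5 + M) (j(M) = (-5 + M)*(2*M) = 2*M*(-5 + M))
H(u) = u/48 (H(u) = u/((2*(-3)*(-5 - 3))) = u/((2*(-3)*(-8))) = u/48)
Q(Z, P) = -7 (Q(Z, P) = -1 - 1*6 = -1 - 6 = -7)
13019*Q(-14, H(h(-4))) = 13019*(-7) = -91133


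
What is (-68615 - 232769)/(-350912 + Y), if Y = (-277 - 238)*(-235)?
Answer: 301384/229887 ≈ 1.3110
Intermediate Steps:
Y = 121025 (Y = -515*(-235) = 121025)
(-68615 - 232769)/(-350912 + Y) = (-68615 - 232769)/(-350912 + 121025) = -301384/(-229887) = -301384*(-1/229887) = 301384/229887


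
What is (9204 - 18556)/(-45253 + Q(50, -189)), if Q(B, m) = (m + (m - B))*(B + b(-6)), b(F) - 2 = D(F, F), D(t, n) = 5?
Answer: 9352/69649 ≈ 0.13427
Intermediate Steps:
b(F) = 7 (b(F) = 2 + 5 = 7)
Q(B, m) = (7 + B)*(-B + 2*m) (Q(B, m) = (m + (m - B))*(B + 7) = (-B + 2*m)*(7 + B) = (7 + B)*(-B + 2*m))
(9204 - 18556)/(-45253 + Q(50, -189)) = (9204 - 18556)/(-45253 + (-1*50**2 - 7*50 + 14*(-189) + 2*50*(-189))) = -9352/(-45253 + (-1*2500 - 350 - 2646 - 18900)) = -9352/(-45253 + (-2500 - 350 - 2646 - 18900)) = -9352/(-45253 - 24396) = -9352/(-69649) = -9352*(-1/69649) = 9352/69649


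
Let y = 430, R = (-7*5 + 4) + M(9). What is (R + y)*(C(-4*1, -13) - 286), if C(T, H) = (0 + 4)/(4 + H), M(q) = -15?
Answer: -329984/3 ≈ -1.0999e+5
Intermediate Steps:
C(T, H) = 4/(4 + H)
R = -46 (R = (-7*5 + 4) - 15 = (-35 + 4) - 15 = -31 - 15 = -46)
(R + y)*(C(-4*1, -13) - 286) = (-46 + 430)*(4/(4 - 13) - 286) = 384*(4/(-9) - 286) = 384*(4*(-⅑) - 286) = 384*(-4/9 - 286) = 384*(-2578/9) = -329984/3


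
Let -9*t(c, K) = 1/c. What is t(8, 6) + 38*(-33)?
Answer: -90289/72 ≈ -1254.0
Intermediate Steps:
t(c, K) = -1/(9*c)
t(8, 6) + 38*(-33) = -1/9/8 + 38*(-33) = -1/9*1/8 - 1254 = -1/72 - 1254 = -90289/72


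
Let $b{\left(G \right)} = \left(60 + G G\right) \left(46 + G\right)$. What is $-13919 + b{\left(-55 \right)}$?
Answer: $-41684$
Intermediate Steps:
$b{\left(G \right)} = \left(46 + G\right) \left(60 + G^{2}\right)$ ($b{\left(G \right)} = \left(60 + G^{2}\right) \left(46 + G\right) = \left(46 + G\right) \left(60 + G^{2}\right)$)
$-13919 + b{\left(-55 \right)} = -13919 + \left(2760 + \left(-55\right)^{3} + 46 \left(-55\right)^{2} + 60 \left(-55\right)\right) = -13919 + \left(2760 - 166375 + 46 \cdot 3025 - 3300\right) = -13919 + \left(2760 - 166375 + 139150 - 3300\right) = -13919 - 27765 = -41684$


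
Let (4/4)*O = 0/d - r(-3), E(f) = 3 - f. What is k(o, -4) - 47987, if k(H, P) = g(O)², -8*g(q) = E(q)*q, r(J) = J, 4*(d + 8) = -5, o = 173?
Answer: -47987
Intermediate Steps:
d = -37/4 (d = -8 + (¼)*(-5) = -8 - 5/4 = -37/4 ≈ -9.2500)
O = 3 (O = 0/(-37/4) - 1*(-3) = 0*(-4/37) + 3 = 0 + 3 = 3)
g(q) = -q*(3 - q)/8 (g(q) = -(3 - q)*q/8 = -q*(3 - q)/8)
k(H, P) = 0 (k(H, P) = ((⅛)*3*(-3 + 3))² = ((⅛)*3*0)² = 0² = 0)
k(o, -4) - 47987 = 0 - 47987 = -47987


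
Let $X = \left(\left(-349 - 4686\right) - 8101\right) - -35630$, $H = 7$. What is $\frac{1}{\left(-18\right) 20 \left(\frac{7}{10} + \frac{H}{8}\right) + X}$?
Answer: $\frac{1}{21927} \approx 4.5606 \cdot 10^{-5}$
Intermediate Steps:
$X = 22494$ ($X = \left(-5035 - 8101\right) + 35630 = -13136 + 35630 = 22494$)
$\frac{1}{\left(-18\right) 20 \left(\frac{7}{10} + \frac{H}{8}\right) + X} = \frac{1}{\left(-18\right) 20 \left(\frac{7}{10} + \frac{7}{8}\right) + 22494} = \frac{1}{- 360 \left(7 \cdot \frac{1}{10} + 7 \cdot \frac{1}{8}\right) + 22494} = \frac{1}{- 360 \left(\frac{7}{10} + \frac{7}{8}\right) + 22494} = \frac{1}{\left(-360\right) \frac{63}{40} + 22494} = \frac{1}{-567 + 22494} = \frac{1}{21927}$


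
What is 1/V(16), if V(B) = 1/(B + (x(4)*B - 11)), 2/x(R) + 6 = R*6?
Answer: 61/9 ≈ 6.7778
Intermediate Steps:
x(R) = 2/(-6 + 6*R) (x(R) = 2/(-6 + R*6) = 2/(-6 + 6*R))
V(B) = 1/(-11 + 10*B/9) (V(B) = 1/(B + ((1/(3*(-1 + 4)))*B - 11)) = 1/(B + (((1/3)/3)*B - 11)) = 1/(B + (((1/3)*(1/3))*B - 11)) = 1/(B + (B/9 - 11)) = 1/(B + (-11 + B/9)) = 1/(-11 + 10*B/9))
1/V(16) = 1/(9/(-99 + 10*16)) = 1/(9/(-99 + 160)) = 1/(9/61) = 61/9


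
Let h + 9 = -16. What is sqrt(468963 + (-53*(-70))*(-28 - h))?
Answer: sqrt(457833) ≈ 676.63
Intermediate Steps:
h = -25 (h = -9 - 16 = -25)
sqrt(468963 + (-53*(-70))*(-28 - h)) = sqrt(468963 + (-53*(-70))*(-28 - 1*(-25))) = sqrt(468963 + 3710*(-28 + 25)) = sqrt(468963 + 3710*(-3)) = sqrt(468963 - 11130) = sqrt(457833)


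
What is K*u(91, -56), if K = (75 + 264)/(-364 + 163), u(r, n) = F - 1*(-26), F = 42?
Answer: -7684/67 ≈ -114.69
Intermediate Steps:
u(r, n) = 68 (u(r, n) = 42 - 1*(-26) = 42 + 26 = 68)
K = -113/67 (K = 339/(-201) = 339*(-1/201) = -113/67 ≈ -1.6866)
K*u(91, -56) = -113/67*68 = -7684/67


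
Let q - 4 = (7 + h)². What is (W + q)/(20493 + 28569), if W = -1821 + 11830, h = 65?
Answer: 1169/3774 ≈ 0.30975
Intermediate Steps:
q = 5188 (q = 4 + (7 + 65)² = 4 + 72² = 4 + 5184 = 5188)
W = 10009
(W + q)/(20493 + 28569) = (10009 + 5188)/(20493 + 28569) = 15197/49062 = 15197*(1/49062) = 1169/3774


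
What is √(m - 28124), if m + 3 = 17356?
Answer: I*√10771 ≈ 103.78*I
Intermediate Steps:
m = 17353 (m = -3 + 17356 = 17353)
√(m - 28124) = √(17353 - 28124) = √(-10771) = I*√10771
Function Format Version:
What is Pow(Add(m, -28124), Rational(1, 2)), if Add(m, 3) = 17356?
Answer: Mul(I, Pow(10771, Rational(1, 2))) ≈ Mul(103.78, I)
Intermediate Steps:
m = 17353 (m = Add(-3, 17356) = 17353)
Pow(Add(m, -28124), Rational(1, 2)) = Pow(Add(17353, -28124), Rational(1, 2)) = Pow(-10771, Rational(1, 2)) = Mul(I, Pow(10771, Rational(1, 2)))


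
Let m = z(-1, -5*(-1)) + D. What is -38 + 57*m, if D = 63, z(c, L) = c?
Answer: 3496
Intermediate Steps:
m = 62 (m = -1 + 63 = 62)
-38 + 57*m = -38 + 57*62 = -38 + 3534 = 3496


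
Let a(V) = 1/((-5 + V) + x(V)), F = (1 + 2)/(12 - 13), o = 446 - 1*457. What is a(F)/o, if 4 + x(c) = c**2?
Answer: 1/33 ≈ 0.030303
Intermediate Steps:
o = -11 (o = 446 - 457 = -11)
x(c) = -4 + c**2
F = -3 (F = 3/(-1) = 3*(-1) = -3)
a(V) = 1/(-9 + V + V**2) (a(V) = 1/((-5 + V) + (-4 + V**2)) = 1/(-9 + V + V**2))
a(F)/o = 1/(-9 - 3 + (-3)**2*(-11)) = -1/11/(-9 - 3 + 9) = -1/11/(-3) = -1/3*(-1/11) = 1/33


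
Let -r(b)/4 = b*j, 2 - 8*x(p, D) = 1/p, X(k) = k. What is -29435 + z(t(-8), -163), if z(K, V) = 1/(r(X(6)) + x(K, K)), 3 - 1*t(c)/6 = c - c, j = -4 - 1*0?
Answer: -407939521/13859 ≈ -29435.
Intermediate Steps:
j = -4 (j = -4 + 0 = -4)
x(p, D) = ¼ - 1/(8*p)
r(b) = 16*b (r(b) = -4*b*(-4) = -(-16)*b = 16*b)
t(c) = 18 (t(c) = 18 - 6*(c - c) = 18 - 6*0 = 18 + 0 = 18)
z(K, V) = 1/(96 + (-1 + 2*K)/(8*K)) (z(K, V) = 1/(16*6 + (-1 + 2*K)/(8*K)) = 1/(96 + (-1 + 2*K)/(8*K)))
-29435 + z(t(-8), -163) = -29435 + 8*18/(-1 + 770*18) = -29435 + 8*18/(-1 + 13860) = -29435 + 8*18/13859 = -29435 + 8*18*(1/13859) = -29435 + 144/13859 = -407939521/13859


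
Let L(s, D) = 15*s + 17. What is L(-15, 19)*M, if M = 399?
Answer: -82992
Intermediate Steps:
L(s, D) = 17 + 15*s
L(-15, 19)*M = (17 + 15*(-15))*399 = (17 - 225)*399 = -208*399 = -82992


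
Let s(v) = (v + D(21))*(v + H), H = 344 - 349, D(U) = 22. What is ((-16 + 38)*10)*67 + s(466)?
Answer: 239708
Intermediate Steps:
H = -5
s(v) = (-5 + v)*(22 + v) (s(v) = (v + 22)*(v - 5) = (22 + v)*(-5 + v) = (-5 + v)*(22 + v))
((-16 + 38)*10)*67 + s(466) = ((-16 + 38)*10)*67 + (-110 + 466² + 17*466) = (22*10)*67 + (-110 + 217156 + 7922) = 220*67 + 224968 = 14740 + 224968 = 239708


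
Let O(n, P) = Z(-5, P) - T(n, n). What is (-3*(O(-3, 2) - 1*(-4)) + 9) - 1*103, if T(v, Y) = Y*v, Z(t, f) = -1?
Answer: -76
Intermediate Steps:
O(n, P) = -1 - n**2 (O(n, P) = -1 - n*n = -1 - n**2)
(-3*(O(-3, 2) - 1*(-4)) + 9) - 1*103 = (-3*((-1 - 1*(-3)**2) - 1*(-4)) + 9) - 1*103 = (-3*((-1 - 1*9) + 4) + 9) - 103 = (-3*((-1 - 9) + 4) + 9) - 103 = (-3*(-10 + 4) + 9) - 103 = (-3*(-6) + 9) - 103 = (18 + 9) - 103 = 27 - 103 = -76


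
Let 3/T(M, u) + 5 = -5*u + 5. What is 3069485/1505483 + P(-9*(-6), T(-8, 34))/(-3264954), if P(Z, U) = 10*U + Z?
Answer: 8112761289085/3979078887014 ≈ 2.0389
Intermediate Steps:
T(M, u) = -3/(5*u) (T(M, u) = 3/(-5 + (-5*u + 5)) = 3/(-5 + (5 - 5*u)) = 3/((-5*u)) = 3*(-1/(5*u)) = -3/(5*u))
P(Z, U) = Z + 10*U
3069485/1505483 + P(-9*(-6), T(-8, 34))/(-3264954) = 3069485/1505483 + (-9*(-6) + 10*(-⅗/34))/(-3264954) = 3069485*(1/1505483) + (54 + 10*(-⅗*1/34))*(-1/3264954) = 3069485/1505483 + (54 + 10*(-3/170))*(-1/3264954) = 3069485/1505483 + (54 - 3/17)*(-1/3264954) = 3069485/1505483 + (915/17)*(-1/3264954) = 3069485/1505483 - 305/18501406 = 8112761289085/3979078887014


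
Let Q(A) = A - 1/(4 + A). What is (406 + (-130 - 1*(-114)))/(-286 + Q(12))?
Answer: -1248/877 ≈ -1.4230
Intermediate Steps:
(406 + (-130 - 1*(-114)))/(-286 + Q(12)) = (406 + (-130 - 1*(-114)))/(-286 + (-1 + 12**2 + 4*12)/(4 + 12)) = (406 + (-130 + 114))/(-286 + (-1 + 144 + 48)/16) = (406 - 16)/(-286 + (1/16)*191) = 390/(-286 + 191/16) = 390/(-4385/16) = 390*(-16/4385) = -1248/877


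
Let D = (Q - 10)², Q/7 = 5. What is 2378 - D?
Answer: 1753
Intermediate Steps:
Q = 35 (Q = 7*5 = 35)
D = 625 (D = (35 - 10)² = 25² = 625)
2378 - D = 2378 - 1*625 = 2378 - 625 = 1753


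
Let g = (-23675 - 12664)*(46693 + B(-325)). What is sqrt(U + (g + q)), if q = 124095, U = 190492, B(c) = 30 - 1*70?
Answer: 2*I*sqrt(423752195) ≈ 41171.0*I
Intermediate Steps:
B(c) = -40 (B(c) = 30 - 70 = -40)
g = -1695323367 (g = (-23675 - 12664)*(46693 - 40) = -36339*46653 = -1695323367)
sqrt(U + (g + q)) = sqrt(190492 + (-1695323367 + 124095)) = sqrt(190492 - 1695199272) = sqrt(-1695008780) = 2*I*sqrt(423752195)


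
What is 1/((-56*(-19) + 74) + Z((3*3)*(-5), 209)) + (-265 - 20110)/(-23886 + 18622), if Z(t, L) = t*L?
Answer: 24062123/6216784 ≈ 3.8705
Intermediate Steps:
Z(t, L) = L*t
1/((-56*(-19) + 74) + Z((3*3)*(-5), 209)) + (-265 - 20110)/(-23886 + 18622) = 1/((-56*(-19) + 74) + 209*((3*3)*(-5))) + (-265 - 20110)/(-23886 + 18622) = 1/((1064 + 74) + 209*(9*(-5))) - 20375/(-5264) = 1/(1138 + 209*(-45)) - 20375*(-1/5264) = 1/(1138 - 9405) + 20375/5264 = 1/(-8267) + 20375/5264 = -1/8267 + 20375/5264 = 24062123/6216784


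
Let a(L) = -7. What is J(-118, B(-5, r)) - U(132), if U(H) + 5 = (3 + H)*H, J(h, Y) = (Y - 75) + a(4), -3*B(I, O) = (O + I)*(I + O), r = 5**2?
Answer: -54091/3 ≈ -18030.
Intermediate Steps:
r = 25
B(I, O) = -(I + O)**2/3 (B(I, O) = -(O + I)*(I + O)/3 = -(I + O)*(I + O)/3 = -(I + O)**2/3)
J(h, Y) = -82 + Y (J(h, Y) = (Y - 75) - 7 = (-75 + Y) - 7 = -82 + Y)
U(H) = -5 + H*(3 + H) (U(H) = -5 + (3 + H)*H = -5 + H*(3 + H))
J(-118, B(-5, r)) - U(132) = (-82 - (-5 + 25)**2/3) - (-5 + 132**2 + 3*132) = (-82 - 1/3*20**2) - (-5 + 17424 + 396) = (-82 - 1/3*400) - 1*17815 = (-82 - 400/3) - 17815 = -646/3 - 17815 = -54091/3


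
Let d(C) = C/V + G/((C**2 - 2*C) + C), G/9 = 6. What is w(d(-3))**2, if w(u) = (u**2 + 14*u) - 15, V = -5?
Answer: 67914081/10000 ≈ 6791.4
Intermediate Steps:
G = 54 (G = 9*6 = 54)
d(C) = 54/(C**2 - C) - C/5 (d(C) = C/(-5) + 54/((C**2 - 2*C) + C) = C*(-1/5) + 54/(C**2 - C) = -C/5 + 54/(C**2 - C) = 54/(C**2 - C) - C/5)
w(u) = -15 + u**2 + 14*u
w(d(-3))**2 = (-15 + ((1/5)*(270 + (-3)**2 - 1*(-3)**3)/(-3*(-1 - 3)))**2 + 14*((1/5)*(270 + (-3)**2 - 1*(-3)**3)/(-3*(-1 - 3))))**2 = (-15 + ((1/5)*(-1/3)*(270 + 9 - 1*(-27))/(-4))**2 + 14*((1/5)*(-1/3)*(270 + 9 - 1*(-27))/(-4)))**2 = (-15 + ((1/5)*(-1/3)*(-1/4)*(270 + 9 + 27))**2 + 14*((1/5)*(-1/3)*(-1/4)*(270 + 9 + 27)))**2 = (-15 + ((1/5)*(-1/3)*(-1/4)*306)**2 + 14*((1/5)*(-1/3)*(-1/4)*306))**2 = (-15 + (51/10)**2 + 14*(51/10))**2 = (-15 + 2601/100 + 357/5)**2 = (8241/100)**2 = 67914081/10000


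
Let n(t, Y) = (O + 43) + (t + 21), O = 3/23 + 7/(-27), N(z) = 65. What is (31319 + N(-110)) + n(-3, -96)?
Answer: 19527265/621 ≈ 31445.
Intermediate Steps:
O = -80/621 (O = 3*(1/23) + 7*(-1/27) = 3/23 - 7/27 = -80/621 ≈ -0.12882)
n(t, Y) = 39664/621 + t (n(t, Y) = (-80/621 + 43) + (t + 21) = 26623/621 + (21 + t) = 39664/621 + t)
(31319 + N(-110)) + n(-3, -96) = (31319 + 65) + (39664/621 - 3) = 31384 + 37801/621 = 19527265/621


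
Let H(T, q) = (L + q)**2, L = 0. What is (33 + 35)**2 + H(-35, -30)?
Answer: 5524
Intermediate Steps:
H(T, q) = q**2 (H(T, q) = (0 + q)**2 = q**2)
(33 + 35)**2 + H(-35, -30) = (33 + 35)**2 + (-30)**2 = 68**2 + 900 = 4624 + 900 = 5524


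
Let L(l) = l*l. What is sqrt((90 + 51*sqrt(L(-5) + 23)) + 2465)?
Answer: sqrt(2555 + 204*sqrt(3)) ≈ 53.929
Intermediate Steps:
L(l) = l**2
sqrt((90 + 51*sqrt(L(-5) + 23)) + 2465) = sqrt((90 + 51*sqrt((-5)**2 + 23)) + 2465) = sqrt((90 + 51*sqrt(25 + 23)) + 2465) = sqrt((90 + 51*sqrt(48)) + 2465) = sqrt((90 + 51*(4*sqrt(3))) + 2465) = sqrt((90 + 204*sqrt(3)) + 2465) = sqrt(2555 + 204*sqrt(3))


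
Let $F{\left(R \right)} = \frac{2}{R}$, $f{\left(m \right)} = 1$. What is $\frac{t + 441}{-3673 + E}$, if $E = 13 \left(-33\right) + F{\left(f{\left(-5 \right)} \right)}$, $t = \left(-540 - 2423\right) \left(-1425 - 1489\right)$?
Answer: $- \frac{8634623}{4100} \approx -2106.0$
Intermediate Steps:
$t = 8634182$ ($t = \left(-2963\right) \left(-2914\right) = 8634182$)
$E = -427$ ($E = 13 \left(-33\right) + \frac{2}{1} = -429 + 2 \cdot 1 = -429 + 2 = -427$)
$\frac{t + 441}{-3673 + E} = \frac{8634182 + 441}{-3673 - 427} = \frac{8634623}{-4100} = 8634623 \left(- \frac{1}{4100}\right) = - \frac{8634623}{4100}$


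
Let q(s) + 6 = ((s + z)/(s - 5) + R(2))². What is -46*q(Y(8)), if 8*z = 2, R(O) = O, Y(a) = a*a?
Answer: -4537095/27848 ≈ -162.92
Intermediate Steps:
Y(a) = a²
z = ¼ (z = (⅛)*2 = ¼ ≈ 0.25000)
q(s) = -6 + (2 + (¼ + s)/(-5 + s))² (q(s) = -6 + ((s + ¼)/(s - 5) + 2)² = -6 + ((¼ + s)/(-5 + s) + 2)² = -6 + (2 + (¼ + s)/(-5 + s))²)
-46*q(Y(8)) = -69*(-293 + 8*8² + 16*(8²)²)/(8*(25 + (8²)² - 10*8²)) = -69*(-293 + 8*64 + 16*64²)/(8*(25 + 64² - 10*64)) = -69*(-293 + 512 + 16*4096)/(8*(25 + 4096 - 640)) = -69*(-293 + 512 + 65536)/(8*3481) = -69*65755/(8*3481) = -46*197265/55696 = -4537095/27848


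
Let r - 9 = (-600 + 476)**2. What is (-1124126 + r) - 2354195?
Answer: -3462936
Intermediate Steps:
r = 15385 (r = 9 + (-600 + 476)**2 = 9 + (-124)**2 = 9 + 15376 = 15385)
(-1124126 + r) - 2354195 = (-1124126 + 15385) - 2354195 = -1108741 - 2354195 = -3462936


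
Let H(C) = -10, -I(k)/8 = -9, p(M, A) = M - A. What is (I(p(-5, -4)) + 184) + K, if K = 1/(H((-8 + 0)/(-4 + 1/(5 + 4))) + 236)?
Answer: 57857/226 ≈ 256.00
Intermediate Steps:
I(k) = 72 (I(k) = -8*(-9) = 72)
K = 1/226 (K = 1/(-10 + 236) = 1/226 ≈ 0.0044248)
(I(p(-5, -4)) + 184) + K = (72 + 184) + 1/226 = 256 + 1/226 = 57857/226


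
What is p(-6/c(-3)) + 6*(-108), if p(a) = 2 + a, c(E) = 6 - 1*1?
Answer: -3236/5 ≈ -647.20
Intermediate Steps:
c(E) = 5 (c(E) = 6 - 1 = 5)
p(-6/c(-3)) + 6*(-108) = (2 - 6/5) + 6*(-108) = (2 - 6*1/5) - 648 = (2 - 6/5) - 648 = 4/5 - 648 = -3236/5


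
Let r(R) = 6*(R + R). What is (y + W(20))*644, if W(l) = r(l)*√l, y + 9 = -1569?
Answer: -1016232 + 309120*√5 ≈ -3.2502e+5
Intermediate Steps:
y = -1578 (y = -9 - 1569 = -1578)
r(R) = 12*R (r(R) = 6*(2*R) = 12*R)
W(l) = 12*l^(3/2) (W(l) = (12*l)*√l = 12*l^(3/2))
(y + W(20))*644 = (-1578 + 12*20^(3/2))*644 = (-1578 + 12*(40*√5))*644 = (-1578 + 480*√5)*644 = -1016232 + 309120*√5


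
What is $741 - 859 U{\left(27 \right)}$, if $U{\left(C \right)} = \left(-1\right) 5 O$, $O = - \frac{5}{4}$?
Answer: $- \frac{18511}{4} \approx -4627.8$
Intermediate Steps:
$O = - \frac{5}{4}$ ($O = \left(-5\right) \frac{1}{4} = - \frac{5}{4} \approx -1.25$)
$U{\left(C \right)} = \frac{25}{4}$ ($U{\left(C \right)} = \left(-1\right) 5 \left(- \frac{5}{4}\right) = \left(-5\right) \left(- \frac{5}{4}\right) = \frac{25}{4}$)
$741 - 859 U{\left(27 \right)} = 741 - \frac{21475}{4} = - \frac{18511}{4}$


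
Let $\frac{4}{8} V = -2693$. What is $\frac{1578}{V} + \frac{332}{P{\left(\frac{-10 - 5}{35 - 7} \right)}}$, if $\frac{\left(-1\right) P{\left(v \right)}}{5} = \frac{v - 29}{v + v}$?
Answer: $- \frac{6016959}{2227111} \approx -2.7017$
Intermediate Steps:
$V = -5386$ ($V = 2 \left(-2693\right) = -5386$)
$P{\left(v \right)} = - \frac{5 \left(-29 + v\right)}{2 v}$ ($P{\left(v \right)} = - 5 \frac{v - 29}{v + v} = - 5 \frac{-29 + v}{2 v} = - \frac{5 \left(-29 + v\right)}{2 v}$)
$\frac{1578}{V} + \frac{332}{P{\left(\frac{-10 - 5}{35 - 7} \right)}} = \frac{1578}{-5386} + \frac{332}{\frac{5}{2} \frac{1}{\left(-10 - 5\right) \frac{1}{35 - 7}} \left(29 - \frac{-10 - 5}{35 - 7}\right)} = 1578 \left(- \frac{1}{5386}\right) + \frac{332}{\frac{5}{2} \frac{1}{\left(-15\right) \frac{1}{28}} \left(29 - - \frac{15}{28}\right)} = - \frac{789}{2693} + \frac{332}{\frac{5}{2} \frac{1}{\left(-15\right) \frac{1}{28}} \left(29 - \left(-15\right) \frac{1}{28}\right)} = - \frac{789}{2693} + \frac{332}{\frac{5}{2} \frac{1}{- \frac{15}{28}} \left(29 - - \frac{15}{28}\right)} = - \frac{789}{2693} + \frac{332}{\frac{5}{2} \left(- \frac{28}{15}\right) \left(29 + \frac{15}{28}\right)} = - \frac{789}{2693} + \frac{332}{\frac{5}{2} \left(- \frac{28}{15}\right) \frac{827}{28}} = - \frac{789}{2693} + \frac{332}{- \frac{827}{6}} = - \frac{789}{2693} + 332 \left(- \frac{6}{827}\right) = - \frac{789}{2693} - \frac{1992}{827} = - \frac{6016959}{2227111}$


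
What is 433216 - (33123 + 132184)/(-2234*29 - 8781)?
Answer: 31870566779/73567 ≈ 4.3322e+5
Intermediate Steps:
433216 - (33123 + 132184)/(-2234*29 - 8781) = 433216 - 165307/(-64786 - 8781) = 433216 - 165307/(-73567) = 433216 - 165307*(-1)/73567 = 433216 - 1*(-165307/73567) = 433216 + 165307/73567 = 31870566779/73567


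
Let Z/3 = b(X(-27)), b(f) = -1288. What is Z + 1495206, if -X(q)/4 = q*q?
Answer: 1491342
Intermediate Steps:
X(q) = -4*q² (X(q) = -4*q*q = -4*q²)
Z = -3864 (Z = 3*(-1288) = -3864)
Z + 1495206 = -3864 + 1495206 = 1491342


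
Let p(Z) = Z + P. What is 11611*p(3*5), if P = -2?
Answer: 150943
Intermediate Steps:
p(Z) = -2 + Z (p(Z) = Z - 2 = -2 + Z)
11611*p(3*5) = 11611*(-2 + 3*5) = 11611*(-2 + 15) = 11611*13 = 150943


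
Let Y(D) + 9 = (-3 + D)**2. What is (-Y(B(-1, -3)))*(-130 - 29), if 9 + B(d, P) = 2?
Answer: 14469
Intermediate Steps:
B(d, P) = -7 (B(d, P) = -9 + 2 = -7)
Y(D) = -9 + (-3 + D)**2
(-Y(B(-1, -3)))*(-130 - 29) = (-(-7)*(-6 - 7))*(-130 - 29) = -(-7)*(-13)*(-159) = -1*91*(-159) = -91*(-159) = 14469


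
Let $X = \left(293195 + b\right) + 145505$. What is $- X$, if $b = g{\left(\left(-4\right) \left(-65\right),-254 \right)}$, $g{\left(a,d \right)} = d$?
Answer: $-438446$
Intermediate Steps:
$b = -254$
$X = 438446$ ($X = \left(293195 - 254\right) + 145505 = 292941 + 145505 = 438446$)
$- X = \left(-1\right) 438446 = -438446$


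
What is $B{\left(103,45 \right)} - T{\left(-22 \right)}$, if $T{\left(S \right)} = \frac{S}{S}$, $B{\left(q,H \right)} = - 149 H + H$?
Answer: $-6661$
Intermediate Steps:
$B{\left(q,H \right)} = - 148 H$
$T{\left(S \right)} = 1$
$B{\left(103,45 \right)} - T{\left(-22 \right)} = \left(-148\right) 45 - 1 = -6660 - 1 = -6661$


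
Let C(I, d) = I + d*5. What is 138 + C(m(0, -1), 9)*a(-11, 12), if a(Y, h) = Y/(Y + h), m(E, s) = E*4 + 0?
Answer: -357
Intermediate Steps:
m(E, s) = 4*E (m(E, s) = 4*E + 0 = 4*E)
C(I, d) = I + 5*d
138 + C(m(0, -1), 9)*a(-11, 12) = 138 + (4*0 + 5*9)*(-11/(-11 + 12)) = 138 + (0 + 45)*(-11/1) = 138 + 45*(-11*1) = 138 + 45*(-11) = 138 - 495 = -357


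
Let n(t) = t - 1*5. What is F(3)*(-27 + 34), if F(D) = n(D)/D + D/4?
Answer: 7/12 ≈ 0.58333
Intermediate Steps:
n(t) = -5 + t (n(t) = t - 5 = -5 + t)
F(D) = D/4 + (-5 + D)/D (F(D) = (-5 + D)/D + D/4 = D/4 + (-5 + D)/D)
F(3)*(-27 + 34) = (1 - 5/3 + (¼)*3)*(-27 + 34) = (1 - 5*⅓ + ¾)*7 = (1 - 5/3 + ¾)*7 = (1/12)*7 = 7/12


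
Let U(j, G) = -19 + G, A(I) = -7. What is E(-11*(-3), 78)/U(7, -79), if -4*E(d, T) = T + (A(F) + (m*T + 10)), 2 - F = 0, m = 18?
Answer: 1485/392 ≈ 3.7883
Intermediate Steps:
F = 2 (F = 2 - 1*0 = 2 + 0 = 2)
E(d, T) = -3/4 - 19*T/4 (E(d, T) = -(T + (-7 + (18*T + 10)))/4 = -(T + (-7 + (10 + 18*T)))/4 = -(T + (3 + 18*T))/4 = -(3 + 19*T)/4 = -3/4 - 19*T/4)
E(-11*(-3), 78)/U(7, -79) = (-3/4 - 19/4*78)/(-19 - 79) = (-3/4 - 741/2)/(-98) = -1485/4*(-1/98) = 1485/392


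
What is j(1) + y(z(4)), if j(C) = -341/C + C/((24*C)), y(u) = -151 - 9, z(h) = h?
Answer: -12023/24 ≈ -500.96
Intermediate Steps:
y(u) = -160
j(C) = 1/24 - 341/C (j(C) = -341/C + C*(1/(24*C)) = -341/C + 1/24 = 1/24 - 341/C)
j(1) + y(z(4)) = (1/24)*(-8184 + 1)/1 - 160 = (1/24)*1*(-8183) - 160 = -8183/24 - 160 = -12023/24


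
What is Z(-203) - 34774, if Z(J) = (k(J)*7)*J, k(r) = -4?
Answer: -29090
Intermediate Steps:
Z(J) = -28*J (Z(J) = (-4*7)*J = -28*J)
Z(-203) - 34774 = -28*(-203) - 34774 = 5684 - 34774 = -29090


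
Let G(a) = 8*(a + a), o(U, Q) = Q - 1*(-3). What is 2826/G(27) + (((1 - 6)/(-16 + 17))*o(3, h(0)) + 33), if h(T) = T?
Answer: 589/24 ≈ 24.542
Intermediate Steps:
o(U, Q) = 3 + Q (o(U, Q) = Q + 3 = 3 + Q)
G(a) = 16*a (G(a) = 8*(2*a) = 16*a)
2826/G(27) + (((1 - 6)/(-16 + 17))*o(3, h(0)) + 33) = 2826/((16*27)) + (((1 - 6)/(-16 + 17))*(3 + 0) + 33) = 2826/432 + (-5/1*3 + 33) = 2826*(1/432) + (-5*1*3 + 33) = 157/24 + (-5*3 + 33) = 157/24 + (-15 + 33) = 157/24 + 18 = 589/24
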